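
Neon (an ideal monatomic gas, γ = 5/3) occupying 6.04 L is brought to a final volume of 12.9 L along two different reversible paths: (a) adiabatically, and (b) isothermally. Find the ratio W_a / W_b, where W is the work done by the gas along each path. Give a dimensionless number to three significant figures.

W_a / W_b ≈ 0.785

Path (a) adiabatic: W = P₁V₁(1 − (V₁/V₂)^(γ−1))/(γ−1) → W_a/(P₁V₁) = 0.5955.
Path (b) isothermal: W = P₁V₁ ln(V₂/V₁) → W_b/(P₁V₁) = 0.7588.
W_a / W_b = 0.5955 / 0.7588 = 0.7848.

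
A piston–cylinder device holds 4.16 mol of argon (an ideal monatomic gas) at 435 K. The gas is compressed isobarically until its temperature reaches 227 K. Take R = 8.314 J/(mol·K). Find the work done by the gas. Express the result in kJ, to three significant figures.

Isobaric: W = P ΔV = nR ΔT.
W = (4.16)(8.314)(227 − 435) = -7194 J.

W ≈ -7.19 kJ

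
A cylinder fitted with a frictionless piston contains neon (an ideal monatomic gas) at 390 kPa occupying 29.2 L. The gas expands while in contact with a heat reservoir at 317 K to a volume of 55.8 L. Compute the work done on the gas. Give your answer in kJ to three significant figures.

W ≈ -7.37 kJ

Isothermal: W = nRT ln(V₂/V₁) = P₁V₁ ln(V₂/V₁).
P₁V₁ = (390 kPa)(29.2 L) = 11388 J.
W = 11388 × ln(55.8/29.2) = 11388 × 0.6476
W_by_gas = 7375 J; work on gas = −W_by = -7375 J.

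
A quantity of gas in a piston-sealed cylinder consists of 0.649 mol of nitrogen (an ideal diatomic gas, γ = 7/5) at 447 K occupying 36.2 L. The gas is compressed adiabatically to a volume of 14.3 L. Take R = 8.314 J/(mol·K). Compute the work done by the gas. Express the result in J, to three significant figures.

W ≈ -2710 J

Adiabatic: TV^(γ−1) = const with γ = 7/5.
T₂ = T₁ (V₁/V₂)^(γ−1) = 447 × (36.2/14.3)^0.4 = 447 × 1.45 = 648.1 K.
W_by = nCᵥ(T₁ − T₂) = (0.649)(20.79)(447 − 648.1) = -2713 J.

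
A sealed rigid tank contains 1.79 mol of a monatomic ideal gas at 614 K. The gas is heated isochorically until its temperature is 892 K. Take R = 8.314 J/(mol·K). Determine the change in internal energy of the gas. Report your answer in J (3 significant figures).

ΔU ≈ 6210 J

Constant volume ⇒ W = 0, so Q = ΔU = nCᵥΔT with Cᵥ = 3R/2 = 12.47 J/(mol·K).
ΔU = (1.79)(12.47)(892 − 614) = 6206 J.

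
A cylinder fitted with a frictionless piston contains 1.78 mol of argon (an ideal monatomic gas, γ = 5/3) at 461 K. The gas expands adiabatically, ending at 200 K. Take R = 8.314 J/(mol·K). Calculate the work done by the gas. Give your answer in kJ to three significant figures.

Adiabatic ⇒ Q = 0, so W_by = −ΔU = nCᵥ(T₁ − T₂).
Cᵥ = 3R/2 = 12.47 J/(mol·K).
W = (1.78)(12.47)(461 − 200) = 5794 J.

W ≈ 5.79 kJ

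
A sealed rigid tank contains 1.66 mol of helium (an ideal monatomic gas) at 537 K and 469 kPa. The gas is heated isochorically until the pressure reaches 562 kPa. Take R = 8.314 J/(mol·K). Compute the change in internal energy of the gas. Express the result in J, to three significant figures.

Constant volume ⇒ W = 0, so Q = ΔU = nCᵥΔT with Cᵥ = 3R/2 = 12.47 J/(mol·K).
At constant V, T₂/T₁ = P₂/P₁ ⇒ ΔT = T₁(P₂/P₁ − 1) = 537·(562/469 − 1) = 106.5 K.
ΔU = (1.66)(12.47)(106.5) = 2204 J.

ΔU ≈ 2200 J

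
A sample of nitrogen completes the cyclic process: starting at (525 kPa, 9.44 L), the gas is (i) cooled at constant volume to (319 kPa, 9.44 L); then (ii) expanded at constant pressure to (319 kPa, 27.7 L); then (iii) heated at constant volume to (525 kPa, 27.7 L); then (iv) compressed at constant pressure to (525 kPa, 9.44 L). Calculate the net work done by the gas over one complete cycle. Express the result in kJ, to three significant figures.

W_net ≈ -3.76 kJ

Constant-volume legs do no work.
W(ii) = (319)(27.7 − 9.44) = 5825 J; W(iv) = (525)(9.44 − 27.7) = -9586 J.
W_net = 5825 − 9586 = -3762 J (the counter-clockwise enclosed area).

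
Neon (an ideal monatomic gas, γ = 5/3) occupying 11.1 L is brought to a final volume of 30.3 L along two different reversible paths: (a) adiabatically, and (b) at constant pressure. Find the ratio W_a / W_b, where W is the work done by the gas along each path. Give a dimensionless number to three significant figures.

Path (a) adiabatic: W = P₁V₁(1 − (V₁/V₂)^(γ−1))/(γ−1) → W_a/(P₁V₁) = 0.732.
Path (b) isobaric: W = P₁(V₂ − V₁) → W_b/(P₁V₁) = 1.73.
W_a / W_b = 0.732 / 1.73 = 0.4232.

W_a / W_b ≈ 0.423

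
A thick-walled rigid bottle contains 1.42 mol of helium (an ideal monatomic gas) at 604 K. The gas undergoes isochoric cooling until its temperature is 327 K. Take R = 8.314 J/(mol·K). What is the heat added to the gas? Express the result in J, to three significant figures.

Constant volume ⇒ W = 0, so Q = ΔU = nCᵥΔT with Cᵥ = 3R/2 = 12.47 J/(mol·K).
ΔU = (1.42)(12.47)(327 − 604) = -4905 J.

Q ≈ -4910 J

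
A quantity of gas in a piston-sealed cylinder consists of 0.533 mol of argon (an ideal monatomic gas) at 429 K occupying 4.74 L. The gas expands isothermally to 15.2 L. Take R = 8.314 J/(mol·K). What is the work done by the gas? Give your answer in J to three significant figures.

Isothermal: W = nRT ln(V₂/V₁).
W = (0.533)(8.314)(429) × ln(15.2/4.74)
  = 1901 × 1.165
W_by_gas = 2215 J.

W ≈ 2220 J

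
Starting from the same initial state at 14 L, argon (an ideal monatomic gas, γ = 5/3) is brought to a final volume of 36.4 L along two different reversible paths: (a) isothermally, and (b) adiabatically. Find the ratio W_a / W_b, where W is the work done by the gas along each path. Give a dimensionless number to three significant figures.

Path (a) isothermal: W = P₁V₁ ln(V₂/V₁) → W_a/(P₁V₁) = 0.9555.
Path (b) adiabatic: W = P₁V₁(1 − (V₁/V₂)^(γ−1))/(γ−1) → W_b/(P₁V₁) = 0.7067.
W_a / W_b = 0.9555 / 0.7067 = 1.352.

W_a / W_b ≈ 1.35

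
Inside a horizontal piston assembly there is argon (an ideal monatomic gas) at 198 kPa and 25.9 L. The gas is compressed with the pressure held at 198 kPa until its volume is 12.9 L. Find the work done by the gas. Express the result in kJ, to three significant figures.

Isobaric: W = P ΔV.
W = (198 kPa)(12.9 − 25.9 L) = (198)(-13) = -2574 J.

W ≈ -2.57 kJ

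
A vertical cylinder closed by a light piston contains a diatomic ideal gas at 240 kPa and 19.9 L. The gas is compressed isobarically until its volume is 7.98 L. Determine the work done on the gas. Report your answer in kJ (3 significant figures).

W ≈ 2.86 kJ

Isobaric: W = P ΔV.
W = (240 kPa)(7.98 − 19.9 L) = (240)(-11.92) = -2861 J.
Work on gas = −W_by = 2861 J.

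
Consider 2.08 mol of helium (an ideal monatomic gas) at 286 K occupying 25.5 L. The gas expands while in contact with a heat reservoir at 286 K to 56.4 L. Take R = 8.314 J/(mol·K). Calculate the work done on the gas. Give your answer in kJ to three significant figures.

Isothermal: W = nRT ln(V₂/V₁).
W = (2.08)(8.314)(286) × ln(56.4/25.5)
  = 4946 × 0.7938
W_by_gas = 3926 J; work on gas = −W_by = -3926 J.

W ≈ -3.93 kJ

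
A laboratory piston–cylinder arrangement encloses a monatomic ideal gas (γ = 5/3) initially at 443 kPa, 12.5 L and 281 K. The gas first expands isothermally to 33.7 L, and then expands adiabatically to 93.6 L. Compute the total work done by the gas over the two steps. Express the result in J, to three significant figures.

Step 1 (isothermal): W = P₁V₁ ln(V₂/V₁) = (5538) ln(33.7/12.5) = 5492 J.
After step 1: P = 164.3 kPa, V = 33.7 L, T = 281 K.
Step 2 (adiabatic): W = (P₁V₁ − P₂V₂)/(γ−1) = (5538 − 2803)/0.667 = 4102 J.
W_total = 5492 + 4102 = 9594 J.

W_total ≈ 9590 J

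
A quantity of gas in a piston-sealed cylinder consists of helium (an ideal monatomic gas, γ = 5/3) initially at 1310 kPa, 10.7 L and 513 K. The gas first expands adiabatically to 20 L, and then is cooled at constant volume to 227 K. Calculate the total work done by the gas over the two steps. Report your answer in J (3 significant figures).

W_total ≈ 7170 J

Step 1 (adiabatic): W = (P₁V₁ − P₂V₂)/(γ−1) = (14017 − 9238)/0.667 = 7169 J.
Step 2 (isochoric): W = 0 (constant volume).
W_total = 7169 + 0 = 7169 J.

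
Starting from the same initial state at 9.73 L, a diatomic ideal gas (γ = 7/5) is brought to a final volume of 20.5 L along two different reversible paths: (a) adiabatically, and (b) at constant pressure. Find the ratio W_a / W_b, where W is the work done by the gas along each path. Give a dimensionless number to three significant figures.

W_a / W_b ≈ 0.582

Path (a) adiabatic: W = P₁V₁(1 − (V₁/V₂)^(γ−1))/(γ−1) → W_a/(P₁V₁) = 0.6444.
Path (b) isobaric: W = P₁(V₂ − V₁) → W_b/(P₁V₁) = 1.107.
W_a / W_b = 0.6444 / 1.107 = 0.5822.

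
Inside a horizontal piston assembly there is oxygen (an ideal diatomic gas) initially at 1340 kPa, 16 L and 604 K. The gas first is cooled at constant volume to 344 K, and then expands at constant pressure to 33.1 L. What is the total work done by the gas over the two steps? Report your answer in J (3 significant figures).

W_total ≈ 13100 J

Step 1 (isochoric): W = 0 (constant volume).
After step 1: P = 763.2 kPa (V unchanged).
Step 2 (isobaric): W = PΔV = (763.2 kPa)(33.1 − 16 L) = 13050 J.
W_total = 0 + 13050 = 13050 J.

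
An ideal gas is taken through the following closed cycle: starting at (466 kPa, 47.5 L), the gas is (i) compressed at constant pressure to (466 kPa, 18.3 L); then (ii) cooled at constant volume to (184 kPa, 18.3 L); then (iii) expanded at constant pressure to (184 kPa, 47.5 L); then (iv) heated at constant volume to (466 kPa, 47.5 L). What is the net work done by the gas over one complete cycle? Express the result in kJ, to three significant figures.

Constant-volume legs do no work.
W(i) = (466)(18.3 − 47.5) = -13607 J; W(iii) = (184)(47.5 − 18.3) = 5373 J.
W_net = -13607 + 5373 = -8234 J (the counter-clockwise enclosed area).

W_net ≈ -8.23 kJ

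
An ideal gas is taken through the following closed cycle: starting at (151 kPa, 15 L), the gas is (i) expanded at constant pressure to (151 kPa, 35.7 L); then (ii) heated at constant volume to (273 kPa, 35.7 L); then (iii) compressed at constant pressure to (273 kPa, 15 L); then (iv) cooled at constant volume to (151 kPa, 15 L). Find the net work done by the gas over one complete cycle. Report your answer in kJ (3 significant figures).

W_net ≈ -2.53 kJ

Constant-volume legs do no work.
W(i) = (151)(35.7 − 15) = 3126 J; W(iii) = (273)(15 − 35.7) = -5651 J.
W_net = 3126 − 5651 = -2525 J (the counter-clockwise enclosed area).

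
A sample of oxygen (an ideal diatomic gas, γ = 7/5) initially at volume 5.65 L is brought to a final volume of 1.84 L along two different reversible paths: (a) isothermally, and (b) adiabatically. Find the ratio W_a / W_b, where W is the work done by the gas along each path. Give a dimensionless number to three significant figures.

W_a / W_b ≈ 0.792

Path (a) isothermal: W = P₁V₁ ln(V₂/V₁) → W_a/(P₁V₁) = -1.122.
Path (b) adiabatic: W = P₁V₁(1 − (V₁/V₂)^(γ−1))/(γ−1) → W_b/(P₁V₁) = -1.416.
W_a / W_b = -1.122 / -1.416 = 0.7923.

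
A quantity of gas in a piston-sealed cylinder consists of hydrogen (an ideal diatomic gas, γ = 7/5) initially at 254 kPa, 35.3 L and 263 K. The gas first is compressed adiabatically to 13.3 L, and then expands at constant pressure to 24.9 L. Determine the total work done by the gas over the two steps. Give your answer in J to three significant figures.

W_total ≈ 849 J

Step 1 (adiabatic): W = (P₁V₁ − P₂V₂)/(γ−1) = (8966 − 13249)/0.4 = -10707 J.
After step 1: P = 996.2 kPa, V = 13.3 L, T = 388.6 K.
Step 2 (isobaric): W = PΔV = (996.2 kPa)(24.9 − 13.3 L) = 11555 J.
W_total = -10707 + 11555 = 848.8 J.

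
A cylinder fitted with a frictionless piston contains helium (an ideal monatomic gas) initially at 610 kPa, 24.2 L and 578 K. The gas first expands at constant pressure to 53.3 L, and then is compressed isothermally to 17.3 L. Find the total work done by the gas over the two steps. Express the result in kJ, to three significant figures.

Step 1 (isobaric): W = PΔV = (610 kPa)(53.3 − 24.2 L) = 17751 J.
After step 1: P = 610 kPa, V = 53.3 L, T = 1273 K.
Step 2 (isothermal): W = P₁V₁ ln(V₂/V₁) = (32513) ln(17.3/53.3) = -36585 J.
W_total = 17751 − 36585 = -18834 J.

W_total ≈ -18.8 kJ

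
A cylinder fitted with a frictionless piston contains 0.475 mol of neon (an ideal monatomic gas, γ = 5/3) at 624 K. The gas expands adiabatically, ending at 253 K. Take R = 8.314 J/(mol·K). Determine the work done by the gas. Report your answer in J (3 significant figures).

Adiabatic ⇒ Q = 0, so W_by = −ΔU = nCᵥ(T₁ − T₂).
Cᵥ = 3R/2 = 12.47 J/(mol·K).
W = (0.475)(12.47)(624 − 253) = 2198 J.

W ≈ 2200 J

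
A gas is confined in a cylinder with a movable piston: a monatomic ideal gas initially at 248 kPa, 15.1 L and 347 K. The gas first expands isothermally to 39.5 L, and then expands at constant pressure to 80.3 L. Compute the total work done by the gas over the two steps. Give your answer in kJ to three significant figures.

W_total ≈ 7.47 kJ

Step 1 (isothermal): W = P₁V₁ ln(V₂/V₁) = (3745) ln(39.5/15.1) = 3601 J.
After step 1: P = 94.81 kPa, V = 39.5 L, T = 347 K.
Step 2 (isobaric): W = PΔV = (94.81 kPa)(80.3 − 39.5 L) = 3868 J.
W_total = 3601 + 3868 = 7469 J.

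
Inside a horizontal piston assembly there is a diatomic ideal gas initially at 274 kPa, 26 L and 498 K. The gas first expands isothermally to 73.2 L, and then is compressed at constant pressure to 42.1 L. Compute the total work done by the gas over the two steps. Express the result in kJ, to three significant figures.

Step 1 (isothermal): W = P₁V₁ ln(V₂/V₁) = (7124) ln(73.2/26) = 7374 J.
After step 1: P = 97.32 kPa, V = 73.2 L, T = 498 K.
Step 2 (isobaric): W = PΔV = (97.32 kPa)(42.1 − 73.2 L) = -3027 J.
W_total = 7374 − 3027 = 4347 J.

W_total ≈ 4.35 kJ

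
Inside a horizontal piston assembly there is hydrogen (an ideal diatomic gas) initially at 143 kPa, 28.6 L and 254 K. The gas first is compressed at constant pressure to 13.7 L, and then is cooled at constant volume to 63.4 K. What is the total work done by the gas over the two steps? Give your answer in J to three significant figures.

Step 1 (isobaric): W = PΔV = (143 kPa)(13.7 − 28.6 L) = -2131 J.
Step 2 (isochoric): W = 0 (constant volume).
W_total = -2131 + 0 = -2131 J.

W_total ≈ -2130 J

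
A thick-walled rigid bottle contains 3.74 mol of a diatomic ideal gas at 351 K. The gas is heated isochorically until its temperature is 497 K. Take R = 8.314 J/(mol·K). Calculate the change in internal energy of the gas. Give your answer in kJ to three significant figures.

ΔU ≈ 11.3 kJ

Constant volume ⇒ W = 0, so Q = ΔU = nCᵥΔT with Cᵥ = 5R/2 = 20.79 J/(mol·K).
ΔU = (3.74)(20.79)(497 − 351) = 11349 J.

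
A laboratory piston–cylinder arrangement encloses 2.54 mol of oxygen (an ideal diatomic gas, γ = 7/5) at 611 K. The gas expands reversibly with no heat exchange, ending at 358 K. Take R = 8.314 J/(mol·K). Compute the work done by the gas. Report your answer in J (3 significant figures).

W ≈ 13400 J

Adiabatic ⇒ Q = 0, so W_by = −ΔU = nCᵥ(T₁ − T₂).
Cᵥ = 5R/2 = 20.79 J/(mol·K).
W = (2.54)(20.79)(611 − 358) = 13357 J.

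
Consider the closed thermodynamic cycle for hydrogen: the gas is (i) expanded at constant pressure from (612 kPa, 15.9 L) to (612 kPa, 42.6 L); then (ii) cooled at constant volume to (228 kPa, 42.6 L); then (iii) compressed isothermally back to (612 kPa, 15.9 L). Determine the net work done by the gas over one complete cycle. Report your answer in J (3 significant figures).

W_net ≈ 6770 J

Leg (i): W = PΔV = (612)(42.6 − 15.9) = 16340 J.
Leg (ii): W = 0.
Leg (iii): W = PᵢVᵢ ln(V_f/Vᵢ) = (9713) ln(15.9/42.6) = -9572 J.
W_net = 16340 − 9572 = 6768 J.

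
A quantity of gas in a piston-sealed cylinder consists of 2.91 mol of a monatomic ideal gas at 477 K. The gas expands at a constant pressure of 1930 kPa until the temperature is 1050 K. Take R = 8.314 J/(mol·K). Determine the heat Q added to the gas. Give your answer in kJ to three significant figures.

Q ≈ 34.7 kJ

Isobaric: W = nRΔT = (2.91)(8.314)(573) = 13863 J.
ΔU = nCᵥΔT with Cᵥ = 3R/2: ΔU = (2.91)(12.47)(573) = 20795 J.
Q = ΔU + W = 20795 + 13863 = 34658 J.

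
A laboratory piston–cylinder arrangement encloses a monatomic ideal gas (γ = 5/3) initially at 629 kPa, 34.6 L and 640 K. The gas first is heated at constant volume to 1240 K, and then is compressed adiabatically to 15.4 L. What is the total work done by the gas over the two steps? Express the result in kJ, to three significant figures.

Step 1 (isochoric): W = 0 (constant volume).
After step 1: P = 1219 kPa (V unchanged).
Step 2 (adiabatic): W = (P₁V₁ − P₂V₂)/(γ−1) = (42167 − 72333)/0.667 = -45250 J.
W_total = 0 − 45250 = -45250 J.

W_total ≈ -45.3 kJ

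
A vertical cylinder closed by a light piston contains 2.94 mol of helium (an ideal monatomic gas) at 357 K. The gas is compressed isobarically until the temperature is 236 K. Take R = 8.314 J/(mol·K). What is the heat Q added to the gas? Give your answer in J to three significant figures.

Isobaric: W = nRΔT = (2.94)(8.314)(-121) = -2958 J.
ΔU = nCᵥΔT with Cᵥ = 3R/2: ΔU = (2.94)(12.47)(-121) = -4436 J.
Q = ΔU + W = -4436 − 2958 = -7394 J.

Q ≈ -7390 J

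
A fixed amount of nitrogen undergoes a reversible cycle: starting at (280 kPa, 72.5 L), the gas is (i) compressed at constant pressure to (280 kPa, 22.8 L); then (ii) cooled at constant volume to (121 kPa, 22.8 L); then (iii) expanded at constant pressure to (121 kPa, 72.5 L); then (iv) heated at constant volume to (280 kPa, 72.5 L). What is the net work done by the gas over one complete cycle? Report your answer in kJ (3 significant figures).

W_net ≈ -7.90 kJ

Constant-volume legs do no work.
W(i) = (280)(22.8 − 72.5) = -13916 J; W(iii) = (121)(72.5 − 22.8) = 6014 J.
W_net = -13916 + 6014 = -7902 J (the counter-clockwise enclosed area).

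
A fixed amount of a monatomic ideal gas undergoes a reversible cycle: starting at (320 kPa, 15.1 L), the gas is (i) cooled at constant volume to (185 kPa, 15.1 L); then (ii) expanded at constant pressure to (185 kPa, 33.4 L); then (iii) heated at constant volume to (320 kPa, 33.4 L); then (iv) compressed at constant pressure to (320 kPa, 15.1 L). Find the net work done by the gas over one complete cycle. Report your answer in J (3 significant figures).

W_net ≈ -2470 J

Constant-volume legs do no work.
W(ii) = (185)(33.4 − 15.1) = 3385 J; W(iv) = (320)(15.1 − 33.4) = -5856 J.
W_net = 3385 − 5856 = -2470 J (the counter-clockwise enclosed area).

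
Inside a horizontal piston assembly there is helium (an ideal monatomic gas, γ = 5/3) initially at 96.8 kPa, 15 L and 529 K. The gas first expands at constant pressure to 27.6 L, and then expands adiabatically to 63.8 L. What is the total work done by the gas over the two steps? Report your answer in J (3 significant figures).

Step 1 (isobaric): W = PΔV = (96.8 kPa)(27.6 − 15 L) = 1220 J.
After step 1: P = 96.8 kPa, V = 27.6 L, T = 973.4 K.
Step 2 (adiabatic): W = (P₁V₁ − P₂V₂)/(γ−1) = (2672 − 1528)/0.667 = 1715 J.
W_total = 1220 + 1715 = 2935 J.

W_total ≈ 2930 J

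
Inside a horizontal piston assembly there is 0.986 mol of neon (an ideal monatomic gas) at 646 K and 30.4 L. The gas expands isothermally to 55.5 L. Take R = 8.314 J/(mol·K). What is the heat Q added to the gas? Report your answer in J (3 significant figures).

Isothermal ⇒ ΔU = 0, so Q = W = nRT ln(V₂/V₁).
Q = (0.986)(8.314)(646) ln(55.5/30.4) = 5296 × 0.6019 = 3188 J.

Q ≈ 3190 J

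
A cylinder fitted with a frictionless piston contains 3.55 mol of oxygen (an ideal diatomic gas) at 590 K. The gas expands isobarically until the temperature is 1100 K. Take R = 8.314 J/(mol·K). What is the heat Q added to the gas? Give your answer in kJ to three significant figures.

Q ≈ 52.7 kJ

Isobaric: W = nRΔT = (3.55)(8.314)(510) = 15052 J.
ΔU = nCᵥΔT with Cᵥ = 5R/2: ΔU = (3.55)(20.79)(510) = 37631 J.
Q = ΔU + W = 37631 + 15052 = 52684 J.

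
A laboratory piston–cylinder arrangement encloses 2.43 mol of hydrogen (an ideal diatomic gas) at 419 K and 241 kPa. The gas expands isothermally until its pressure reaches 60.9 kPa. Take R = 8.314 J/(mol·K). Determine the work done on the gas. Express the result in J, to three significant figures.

W ≈ -11600 J

Isothermal process: W = nRT ln(V₂/V₁) = nRT ln(P₁/P₂).
W = (2.43)(8.314)(419) × ln(241/60.9)
  = 8465 × ln(3.957) = 8465 × 1.376
W_by_gas = 11644 J; work on gas = −W_by = -11644 J.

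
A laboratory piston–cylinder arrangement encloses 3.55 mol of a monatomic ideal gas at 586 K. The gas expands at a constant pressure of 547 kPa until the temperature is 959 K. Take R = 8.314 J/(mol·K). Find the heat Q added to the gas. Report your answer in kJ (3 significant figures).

Q ≈ 27.5 kJ

Isobaric: W = nRΔT = (3.55)(8.314)(373) = 11009 J.
ΔU = nCᵥΔT with Cᵥ = 3R/2: ΔU = (3.55)(12.47)(373) = 16513 J.
Q = ΔU + W = 16513 + 11009 = 27522 J.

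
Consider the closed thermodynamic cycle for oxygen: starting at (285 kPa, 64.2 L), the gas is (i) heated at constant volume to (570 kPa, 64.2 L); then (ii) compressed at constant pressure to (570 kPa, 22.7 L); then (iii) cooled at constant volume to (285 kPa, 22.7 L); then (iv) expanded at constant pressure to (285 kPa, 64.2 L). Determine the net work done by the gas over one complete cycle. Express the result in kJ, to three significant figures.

W_net ≈ -11.8 kJ

Constant-volume legs do no work.
W(ii) = (570)(22.7 − 64.2) = -23655 J; W(iv) = (285)(64.2 − 22.7) = 11828 J.
W_net = -23655 + 11828 = -11828 J (the counter-clockwise enclosed area).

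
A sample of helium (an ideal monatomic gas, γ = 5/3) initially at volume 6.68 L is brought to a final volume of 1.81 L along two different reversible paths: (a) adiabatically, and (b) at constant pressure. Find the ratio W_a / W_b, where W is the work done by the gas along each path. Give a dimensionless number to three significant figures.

Path (a) adiabatic: W = P₁V₁(1 − (V₁/V₂)^(γ−1))/(γ−1) → W_a/(P₁V₁) = -2.082.
Path (b) isobaric: W = P₁(V₂ − V₁) → W_b/(P₁V₁) = -0.729.
W_a / W_b = -2.082 / -0.729 = 2.856.

W_a / W_b ≈ 2.86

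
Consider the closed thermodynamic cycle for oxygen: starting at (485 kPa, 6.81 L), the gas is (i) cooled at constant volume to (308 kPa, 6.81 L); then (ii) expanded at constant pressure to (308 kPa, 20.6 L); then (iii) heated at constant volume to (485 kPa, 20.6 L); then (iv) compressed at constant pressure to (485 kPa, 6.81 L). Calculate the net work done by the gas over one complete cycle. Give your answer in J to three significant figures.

W_net ≈ -2440 J

Constant-volume legs do no work.
W(ii) = (308)(20.6 − 6.81) = 4247 J; W(iv) = (485)(6.81 − 20.6) = -6688 J.
W_net = 4247 − 6688 = -2441 J (the counter-clockwise enclosed area).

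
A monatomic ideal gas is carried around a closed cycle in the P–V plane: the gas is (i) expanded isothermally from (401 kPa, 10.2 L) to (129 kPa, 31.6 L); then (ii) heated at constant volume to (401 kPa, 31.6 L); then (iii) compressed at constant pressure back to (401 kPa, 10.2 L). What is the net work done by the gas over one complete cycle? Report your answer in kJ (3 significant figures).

W_net ≈ -3.96 kJ

Leg (i): W = PᵢVᵢ ln(V_f/Vᵢ) = (4090) ln(31.6/10.2) = 4625 J.
Leg (ii): W = 0.
Leg (iii): W = PΔV = (401)(10.2 − 31.6) = -8581 J.
W_net = 4625 − 8581 = -3956 J.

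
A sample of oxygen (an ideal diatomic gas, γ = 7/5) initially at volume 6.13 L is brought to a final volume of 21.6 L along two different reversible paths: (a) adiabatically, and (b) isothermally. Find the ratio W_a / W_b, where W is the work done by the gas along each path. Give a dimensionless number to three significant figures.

Path (a) adiabatic: W = P₁V₁(1 − (V₁/V₂)^(γ−1))/(γ−1) → W_a/(P₁V₁) = 0.9894.
Path (b) isothermal: W = P₁V₁ ln(V₂/V₁) → W_b/(P₁V₁) = 1.259.
W_a / W_b = 0.9894 / 1.259 = 0.7856.

W_a / W_b ≈ 0.786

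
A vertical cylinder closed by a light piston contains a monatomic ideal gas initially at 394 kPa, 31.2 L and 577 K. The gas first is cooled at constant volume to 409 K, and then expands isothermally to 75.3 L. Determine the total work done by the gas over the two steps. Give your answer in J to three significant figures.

W_total ≈ 7680 J

Step 1 (isochoric): W = 0 (constant volume).
After step 1: P = 279.3 kPa (V unchanged).
Step 2 (isothermal): W = P₁V₁ ln(V₂/V₁) = (8714) ln(75.3/31.2) = 7677 J.
W_total = 0 + 7677 = 7677 J.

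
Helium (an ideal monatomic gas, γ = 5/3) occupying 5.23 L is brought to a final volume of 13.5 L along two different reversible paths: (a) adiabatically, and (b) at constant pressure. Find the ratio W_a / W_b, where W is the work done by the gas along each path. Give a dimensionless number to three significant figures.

W_a / W_b ≈ 0.444

Path (a) adiabatic: W = P₁V₁(1 − (V₁/V₂)^(γ−1))/(γ−1) → W_a/(P₁V₁) = 0.7029.
Path (b) isobaric: W = P₁(V₂ − V₁) → W_b/(P₁V₁) = 1.581.
W_a / W_b = 0.7029 / 1.581 = 0.4445.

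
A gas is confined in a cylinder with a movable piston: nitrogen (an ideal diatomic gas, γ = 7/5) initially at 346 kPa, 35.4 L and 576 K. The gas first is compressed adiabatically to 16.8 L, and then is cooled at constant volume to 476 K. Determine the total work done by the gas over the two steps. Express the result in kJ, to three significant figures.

W_total ≈ -10.6 kJ

Step 1 (adiabatic): W = (P₁V₁ − P₂V₂)/(γ−1) = (12248 − 16503)/0.4 = -10636 J.
Step 2 (isochoric): W = 0 (constant volume).
W_total = -10636 + 0 = -10636 J.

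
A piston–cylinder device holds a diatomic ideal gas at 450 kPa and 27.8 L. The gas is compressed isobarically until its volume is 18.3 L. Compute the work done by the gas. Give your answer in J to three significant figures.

Isobaric: W = P ΔV.
W = (450 kPa)(18.3 − 27.8 L) = (450)(-9.5) = -4275 J.

W ≈ -4280 J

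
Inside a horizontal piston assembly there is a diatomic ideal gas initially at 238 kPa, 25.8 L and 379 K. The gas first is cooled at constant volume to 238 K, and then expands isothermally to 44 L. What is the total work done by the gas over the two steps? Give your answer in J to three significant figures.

W_total ≈ 2060 J

Step 1 (isochoric): W = 0 (constant volume).
After step 1: P = 149.5 kPa (V unchanged).
Step 2 (isothermal): W = P₁V₁ ln(V₂/V₁) = (3856) ln(44/25.8) = 2058 J.
W_total = 0 + 2058 = 2058 J.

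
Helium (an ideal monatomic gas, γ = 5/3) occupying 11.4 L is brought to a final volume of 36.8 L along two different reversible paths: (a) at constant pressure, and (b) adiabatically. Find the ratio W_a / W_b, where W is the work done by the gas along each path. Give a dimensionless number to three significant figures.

Path (a) isobaric: W = P₁(V₂ − V₁) → W_a/(P₁V₁) = 2.228.
Path (b) adiabatic: W = P₁V₁(1 − (V₁/V₂)^(γ−1))/(γ−1) → W_b/(P₁V₁) = 0.8133.
W_a / W_b = 2.228 / 0.8133 = 2.74.

W_a / W_b ≈ 2.74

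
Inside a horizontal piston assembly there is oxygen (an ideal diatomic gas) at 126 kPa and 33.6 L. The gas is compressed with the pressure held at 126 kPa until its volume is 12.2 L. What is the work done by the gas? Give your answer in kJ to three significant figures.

Isobaric: W = P ΔV.
W = (126 kPa)(12.2 − 33.6 L) = (126)(-21.4) = -2696 J.

W ≈ -2.70 kJ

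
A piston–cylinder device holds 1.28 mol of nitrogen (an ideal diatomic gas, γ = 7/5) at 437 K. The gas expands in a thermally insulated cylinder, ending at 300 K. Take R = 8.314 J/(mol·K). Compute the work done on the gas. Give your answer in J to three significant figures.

Adiabatic ⇒ Q = 0, so W_by = −ΔU = nCᵥ(T₁ − T₂).
Cᵥ = 5R/2 = 20.79 J/(mol·K).
W = (1.28)(20.79)(437 − 300) = 3645 J.
Work on gas = −W_by = -3645 J.

W ≈ -3640 J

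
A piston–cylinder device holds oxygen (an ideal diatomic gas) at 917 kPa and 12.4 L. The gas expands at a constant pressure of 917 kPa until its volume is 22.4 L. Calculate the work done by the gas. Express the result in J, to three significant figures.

Isobaric: W = P ΔV.
W = (917 kPa)(22.4 − 12.4 L) = (917)(10) = 9170 J.

W ≈ 9170 J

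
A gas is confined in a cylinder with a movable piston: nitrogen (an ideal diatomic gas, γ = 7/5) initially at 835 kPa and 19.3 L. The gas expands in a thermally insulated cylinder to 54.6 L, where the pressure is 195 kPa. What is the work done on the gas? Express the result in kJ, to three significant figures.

W ≈ -13.7 kJ

Adiabatic: W = (P₁V₁ − P₂V₂)/(γ − 1) with γ = 7/5.
P₁V₁ = 16116 J, P₂V₂ = 10647 J.
W = (16116 − 10647) / 0.4 = 13671 J.
Work on gas = −W_by = -13671 J.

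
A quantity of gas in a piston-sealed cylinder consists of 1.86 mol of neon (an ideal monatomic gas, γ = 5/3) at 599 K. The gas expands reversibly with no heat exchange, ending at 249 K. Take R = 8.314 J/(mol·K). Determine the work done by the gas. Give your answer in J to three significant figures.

Adiabatic ⇒ Q = 0, so W_by = −ΔU = nCᵥ(T₁ − T₂).
Cᵥ = 3R/2 = 12.47 J/(mol·K).
W = (1.86)(12.47)(599 − 249) = 8119 J.

W ≈ 8120 J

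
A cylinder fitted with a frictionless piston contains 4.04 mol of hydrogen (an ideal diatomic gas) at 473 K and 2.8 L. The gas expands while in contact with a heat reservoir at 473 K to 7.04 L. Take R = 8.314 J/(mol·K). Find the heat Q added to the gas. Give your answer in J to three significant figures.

Q ≈ 14600 J

Isothermal ⇒ ΔU = 0, so Q = W = nRT ln(V₂/V₁).
Q = (4.04)(8.314)(473) ln(7.04/2.8) = 15887 × 0.922 = 14648 J.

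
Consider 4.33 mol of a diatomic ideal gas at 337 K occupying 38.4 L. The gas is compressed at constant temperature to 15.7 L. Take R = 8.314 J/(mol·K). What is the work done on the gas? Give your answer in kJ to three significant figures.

W ≈ 10.9 kJ

Isothermal: W = nRT ln(V₂/V₁).
W = (4.33)(8.314)(337) × ln(15.7/38.4)
  = 12132 × -0.8944
W_by_gas = -10851 J; work on gas = −W_by = 10851 J.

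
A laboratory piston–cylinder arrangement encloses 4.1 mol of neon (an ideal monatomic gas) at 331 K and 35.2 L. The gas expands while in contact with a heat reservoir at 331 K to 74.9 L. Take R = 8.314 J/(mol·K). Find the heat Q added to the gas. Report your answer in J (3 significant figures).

Q ≈ 8520 J

Isothermal ⇒ ΔU = 0, so Q = W = nRT ln(V₂/V₁).
Q = (4.1)(8.314)(331) ln(74.9/35.2) = 11283 × 0.7551 = 8520 J.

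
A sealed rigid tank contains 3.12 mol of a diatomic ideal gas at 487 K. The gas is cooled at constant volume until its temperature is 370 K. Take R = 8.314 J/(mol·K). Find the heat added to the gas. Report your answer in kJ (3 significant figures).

Q ≈ -7.59 kJ

Constant volume ⇒ W = 0, so Q = ΔU = nCᵥΔT with Cᵥ = 5R/2 = 20.79 J/(mol·K).
ΔU = (3.12)(20.79)(370 − 487) = -7587 J.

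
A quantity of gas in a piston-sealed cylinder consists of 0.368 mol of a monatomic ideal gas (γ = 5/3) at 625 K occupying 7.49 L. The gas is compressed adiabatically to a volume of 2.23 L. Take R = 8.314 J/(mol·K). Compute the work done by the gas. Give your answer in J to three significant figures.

W ≈ -3560 J

Adiabatic: TV^(γ−1) = const with γ = 5/3.
T₂ = T₁ (V₁/V₂)^(γ−1) = 625 × (7.49/2.23)^0.667 = 625 × 2.243 = 1402 K.
W_by = nCᵥ(T₁ − T₂) = (0.368)(12.47)(625 − 1402) = -3565 J.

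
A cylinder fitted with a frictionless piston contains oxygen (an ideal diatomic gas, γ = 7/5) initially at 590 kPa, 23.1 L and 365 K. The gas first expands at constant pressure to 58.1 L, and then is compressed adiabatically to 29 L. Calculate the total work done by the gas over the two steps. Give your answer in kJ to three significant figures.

Step 1 (isobaric): W = PΔV = (590 kPa)(58.1 − 23.1 L) = 20650 J.
After step 1: P = 590 kPa, V = 58.1 L, T = 918 K.
Step 2 (adiabatic): W = (P₁V₁ − P₂V₂)/(γ−1) = (34279 − 45263)/0.4 = -27459 J.
W_total = 20650 − 27459 = -6809 J.

W_total ≈ -6.81 kJ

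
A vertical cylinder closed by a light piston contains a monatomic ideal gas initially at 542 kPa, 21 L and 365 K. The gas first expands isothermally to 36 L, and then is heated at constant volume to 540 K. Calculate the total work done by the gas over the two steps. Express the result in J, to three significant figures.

W_total ≈ 6130 J

Step 1 (isothermal): W = P₁V₁ ln(V₂/V₁) = (11382) ln(36/21) = 6135 J.
Step 2 (isochoric): W = 0 (constant volume).
W_total = 6135 + 0 = 6135 J.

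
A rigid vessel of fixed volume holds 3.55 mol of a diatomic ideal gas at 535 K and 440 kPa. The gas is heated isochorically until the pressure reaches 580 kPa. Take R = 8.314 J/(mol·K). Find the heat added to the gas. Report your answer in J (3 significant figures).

Q ≈ 12600 J

Constant volume ⇒ W = 0, so Q = ΔU = nCᵥΔT with Cᵥ = 5R/2 = 20.79 J/(mol·K).
At constant V, T₂/T₁ = P₂/P₁ ⇒ ΔT = T₁(P₂/P₁ − 1) = 535·(580/440 − 1) = 170.2 K.
ΔU = (3.55)(20.79)(170.2) = 12561 J.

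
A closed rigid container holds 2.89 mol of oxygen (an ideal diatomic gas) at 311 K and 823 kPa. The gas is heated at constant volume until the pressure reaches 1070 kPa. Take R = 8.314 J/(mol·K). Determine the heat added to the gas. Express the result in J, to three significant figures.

Constant volume ⇒ W = 0, so Q = ΔU = nCᵥΔT with Cᵥ = 5R/2 = 20.79 J/(mol·K).
At constant V, T₂/T₁ = P₂/P₁ ⇒ ΔT = T₁(P₂/P₁ − 1) = 311·(1070/823 − 1) = 93.34 K.
ΔU = (2.89)(20.79)(93.34) = 5607 J.

Q ≈ 5610 J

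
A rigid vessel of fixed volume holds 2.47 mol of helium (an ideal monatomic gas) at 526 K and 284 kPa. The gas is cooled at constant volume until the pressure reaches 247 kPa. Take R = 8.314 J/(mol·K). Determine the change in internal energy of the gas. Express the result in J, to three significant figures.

ΔU ≈ -2110 J

Constant volume ⇒ W = 0, so Q = ΔU = nCᵥΔT with Cᵥ = 3R/2 = 12.47 J/(mol·K).
At constant V, T₂/T₁ = P₂/P₁ ⇒ ΔT = T₁(P₂/P₁ − 1) = 526·(247/284 − 1) = -68.53 K.
ΔU = (2.47)(12.47)(-68.53) = -2111 J.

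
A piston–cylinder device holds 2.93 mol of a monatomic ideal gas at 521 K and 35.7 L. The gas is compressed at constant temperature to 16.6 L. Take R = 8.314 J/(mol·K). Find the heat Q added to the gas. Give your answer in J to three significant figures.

Q ≈ -9720 J

Isothermal ⇒ ΔU = 0, so Q = W = nRT ln(V₂/V₁).
Q = (2.93)(8.314)(521) ln(16.6/35.7) = 12692 × -0.7657 = -9719 J.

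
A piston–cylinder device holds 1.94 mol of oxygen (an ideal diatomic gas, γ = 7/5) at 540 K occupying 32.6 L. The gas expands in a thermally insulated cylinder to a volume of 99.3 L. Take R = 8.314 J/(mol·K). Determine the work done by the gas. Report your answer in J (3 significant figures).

W ≈ 7830 J

Adiabatic: TV^(γ−1) = const with γ = 7/5.
T₂ = T₁ (V₁/V₂)^(γ−1) = 540 × (32.6/99.3)^0.4 = 540 × 0.6405 = 345.9 K.
W_by = nCᵥ(T₁ − T₂) = (1.94)(20.79)(540 − 345.9) = 7828 J.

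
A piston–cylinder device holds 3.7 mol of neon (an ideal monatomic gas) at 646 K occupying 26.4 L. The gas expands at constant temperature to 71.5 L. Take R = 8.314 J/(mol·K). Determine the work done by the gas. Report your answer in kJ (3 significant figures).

Isothermal: W = nRT ln(V₂/V₁).
W = (3.7)(8.314)(646) × ln(71.5/26.4)
  = 19872 × 0.9963
W_by_gas = 19799 J.

W ≈ 19.8 kJ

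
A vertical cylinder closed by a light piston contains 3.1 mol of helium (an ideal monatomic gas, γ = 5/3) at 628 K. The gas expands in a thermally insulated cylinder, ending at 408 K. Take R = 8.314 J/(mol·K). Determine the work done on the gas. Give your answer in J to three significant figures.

W ≈ -8510 J

Adiabatic ⇒ Q = 0, so W_by = −ΔU = nCᵥ(T₁ − T₂).
Cᵥ = 3R/2 = 12.47 J/(mol·K).
W = (3.1)(12.47)(628 − 408) = 8505 J.
Work on gas = −W_by = -8505 J.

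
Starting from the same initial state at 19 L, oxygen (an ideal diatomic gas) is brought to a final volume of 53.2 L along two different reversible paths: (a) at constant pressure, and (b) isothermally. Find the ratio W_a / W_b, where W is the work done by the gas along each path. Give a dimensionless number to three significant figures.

W_a / W_b ≈ 1.75

Path (a) isobaric: W = P₁(V₂ − V₁) → W_a/(P₁V₁) = 1.8.
Path (b) isothermal: W = P₁V₁ ln(V₂/V₁) → W_b/(P₁V₁) = 1.03.
W_a / W_b = 1.8 / 1.03 = 1.748.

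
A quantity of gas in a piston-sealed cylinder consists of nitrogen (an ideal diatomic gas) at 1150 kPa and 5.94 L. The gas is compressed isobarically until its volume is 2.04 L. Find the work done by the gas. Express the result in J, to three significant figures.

Isobaric: W = P ΔV.
W = (1150 kPa)(2.04 − 5.94 L) = (1150)(-3.9) = -4485 J.

W ≈ -4480 J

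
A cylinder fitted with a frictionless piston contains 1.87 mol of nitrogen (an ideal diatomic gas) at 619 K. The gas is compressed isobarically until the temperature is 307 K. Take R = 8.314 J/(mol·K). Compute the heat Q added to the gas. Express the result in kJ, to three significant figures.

Q ≈ -17.0 kJ

Isobaric: W = nRΔT = (1.87)(8.314)(-312) = -4851 J.
ΔU = nCᵥΔT with Cᵥ = 5R/2: ΔU = (1.87)(20.79)(-312) = -12127 J.
Q = ΔU + W = -12127 − 4851 = -16978 J.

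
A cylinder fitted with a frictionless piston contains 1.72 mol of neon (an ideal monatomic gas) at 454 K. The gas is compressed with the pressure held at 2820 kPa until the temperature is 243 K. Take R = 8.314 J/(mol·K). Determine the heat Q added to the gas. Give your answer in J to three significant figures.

Q ≈ -7540 J

Isobaric: W = nRΔT = (1.72)(8.314)(-211) = -3017 J.
ΔU = nCᵥΔT with Cᵥ = 3R/2: ΔU = (1.72)(12.47)(-211) = -4526 J.
Q = ΔU + W = -4526 − 3017 = -7543 J.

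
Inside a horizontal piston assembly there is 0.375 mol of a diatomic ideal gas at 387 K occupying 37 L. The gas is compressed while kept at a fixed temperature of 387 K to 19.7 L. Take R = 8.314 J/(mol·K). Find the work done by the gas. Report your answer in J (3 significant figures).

W ≈ -760 J

Isothermal: W = nRT ln(V₂/V₁).
W = (0.375)(8.314)(387) × ln(19.7/37)
  = 1207 × -0.6303
W_by_gas = -760.5 J.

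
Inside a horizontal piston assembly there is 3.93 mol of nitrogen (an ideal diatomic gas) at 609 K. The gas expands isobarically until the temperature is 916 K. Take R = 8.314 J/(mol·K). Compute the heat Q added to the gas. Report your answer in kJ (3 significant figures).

Q ≈ 35.1 kJ

Isobaric: W = nRΔT = (3.93)(8.314)(307) = 10031 J.
ΔU = nCᵥΔT with Cᵥ = 5R/2: ΔU = (3.93)(20.79)(307) = 25077 J.
Q = ΔU + W = 25077 + 10031 = 35108 J.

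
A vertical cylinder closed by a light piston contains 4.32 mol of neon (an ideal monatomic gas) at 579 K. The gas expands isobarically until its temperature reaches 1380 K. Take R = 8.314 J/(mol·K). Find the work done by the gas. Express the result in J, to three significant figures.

W ≈ 28800 J

Isobaric: W = P ΔV = nR ΔT.
W = (4.32)(8.314)(1380 − 579) = 28769 J.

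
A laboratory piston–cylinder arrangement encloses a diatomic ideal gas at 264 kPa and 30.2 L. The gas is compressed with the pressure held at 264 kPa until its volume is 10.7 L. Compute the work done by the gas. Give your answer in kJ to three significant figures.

Isobaric: W = P ΔV.
W = (264 kPa)(10.7 − 30.2 L) = (264)(-19.5) = -5148 J.

W ≈ -5.15 kJ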